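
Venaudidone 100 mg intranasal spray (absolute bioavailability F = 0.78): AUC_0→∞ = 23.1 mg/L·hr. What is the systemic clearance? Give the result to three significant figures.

CL = 3.38 L/hr

CL = F × Dose / AUC_0→∞
   = 0.78 × 100 / 23.1 = 3.37662 L/hr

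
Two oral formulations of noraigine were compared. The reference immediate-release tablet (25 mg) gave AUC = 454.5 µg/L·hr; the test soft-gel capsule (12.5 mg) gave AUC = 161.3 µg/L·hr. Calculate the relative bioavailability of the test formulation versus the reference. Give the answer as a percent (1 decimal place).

F_rel = 71.0%

F_rel = (AUC_test/D_test) / (AUC_ref/D_ref)
      = (161.3/12.5) / (454.5/25)
      = 12.904 / 18.18 = 0.7098 = 70.98%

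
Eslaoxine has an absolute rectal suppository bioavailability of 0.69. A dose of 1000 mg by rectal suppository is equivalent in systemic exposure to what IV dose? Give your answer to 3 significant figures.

D_iv = 690 mg

Systemic exposure from an extravascular dose = F × D_ev, so the equivalent IV dose is F × D_ev.
D_iv = F × D_ev = 0.69 × 1000 = 690 mg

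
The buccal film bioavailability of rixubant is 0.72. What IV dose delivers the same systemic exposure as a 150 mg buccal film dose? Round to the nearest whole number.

D_iv = 108 mg

Systemic exposure from an extravascular dose = F × D_ev, so the equivalent IV dose is F × D_ev.
D_iv = F × D_ev = 0.72 × 150 = 108 mg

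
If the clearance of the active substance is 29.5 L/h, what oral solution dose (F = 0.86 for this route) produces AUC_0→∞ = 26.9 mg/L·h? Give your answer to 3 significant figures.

Dose = CL × AUC_0→∞ / F
     = 29.5 × 26.9 / 0.86 = 922.733 mg

Dose = 923 mg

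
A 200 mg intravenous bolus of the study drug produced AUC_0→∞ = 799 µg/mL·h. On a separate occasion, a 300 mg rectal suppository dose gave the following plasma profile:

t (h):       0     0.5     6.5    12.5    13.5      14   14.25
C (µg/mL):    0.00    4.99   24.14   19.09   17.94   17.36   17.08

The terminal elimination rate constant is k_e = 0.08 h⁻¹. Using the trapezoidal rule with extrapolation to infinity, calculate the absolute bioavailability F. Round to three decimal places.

Trapezoidal AUC_0→14.25 (rectal suppository):
  [0→0.5]: (0.00+4.99)/2 × 0.5 = 1.2475
  [0.5→6.5]: (4.99+24.14)/2 × 6 = 87.39
  [6.5→12.5]: (24.14+19.09)/2 × 6 = 129.69
  [12.5→13.5]: (19.09+17.94)/2 × 1 = 18.515
  [13.5→14]: (17.94+17.36)/2 × 0.5 = 8.825
  [14→14.25]: (17.36+17.08)/2 × 0.25 = 4.305
  Sum = 249.9725 µg/mL·h
Tail: C_last/k_e = 17.08/0.08 = 213.500
AUC_0→∞ (rectal suppository) = 249.9725 + 213.500 = 463.4725 µg/mL·h
F = (AUC_ev/D_ev)/(AUC_iv/D_iv) = (463.4725/300)/(799/200) = 1.54491/3.995 = 0.3867

F = 0.387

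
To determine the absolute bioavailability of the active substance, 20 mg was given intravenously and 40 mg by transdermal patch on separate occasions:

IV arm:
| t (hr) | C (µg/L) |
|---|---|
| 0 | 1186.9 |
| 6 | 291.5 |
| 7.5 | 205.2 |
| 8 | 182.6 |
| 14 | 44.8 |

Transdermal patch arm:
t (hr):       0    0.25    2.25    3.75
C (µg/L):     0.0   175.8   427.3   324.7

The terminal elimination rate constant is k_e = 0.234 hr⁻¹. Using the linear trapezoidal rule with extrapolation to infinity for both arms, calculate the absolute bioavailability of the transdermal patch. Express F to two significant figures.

F = 0.22

Trapezoidal AUC_0→14 (IV):
  [0→6]: (1186.9+291.5)/2 × 6 = 4435.2
  [6→7.5]: (291.5+205.2)/2 × 1.5 = 372.525
  [7.5→8]: (205.2+182.6)/2 × 0.5 = 96.95
  [8→14]: (182.6+44.8)/2 × 6 = 682.2
  Sum = 5586.875 µg/L·hr
IV tail: 44.8/0.234 = 191.453; AUC_iv,0→∞ = 5586.875 + 191.453 = 5778.328 µg/L·hr
Trapezoidal AUC_0→3.75 (transdermal patch):
  [0→0.25]: (0.0+175.8)/2 × 0.25 = 21.975
  [0.25→2.25]: (175.8+427.3)/2 × 2 = 603.1
  [2.25→3.75]: (427.3+324.7)/2 × 1.5 = 564.0
  Sum = 1189.075 µg/L·hr
transdermal patch tail: 324.7/0.234 = 1387.607; AUC_ev,0→∞ = 1189.075 + 1387.607 = 2576.682 µg/L·hr
F = (AUC_ev/D_ev)/(AUC_iv/D_iv) = (2576.682/40)/(5778.328/20) = 64.41705/288.9164 = 0.2230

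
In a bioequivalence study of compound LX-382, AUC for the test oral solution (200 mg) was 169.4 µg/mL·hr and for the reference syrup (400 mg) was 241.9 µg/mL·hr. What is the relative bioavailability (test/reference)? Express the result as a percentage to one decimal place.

F_rel = 140.1%

F_rel = (AUC_test/D_test) / (AUC_ref/D_ref)
      = (169.4/200) / (241.9/400)
      = 0.847 / 0.60475 = 1.4006 = 140.06%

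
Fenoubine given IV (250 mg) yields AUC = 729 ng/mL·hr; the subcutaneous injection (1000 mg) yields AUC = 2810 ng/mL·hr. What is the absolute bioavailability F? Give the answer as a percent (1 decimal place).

F = 96.4%

F = (AUC_ev / D_ev) / (AUC_iv / D_iv)
  = (2810/1000) / (729/250)
  = 2.81 / 2.916 = 0.9636
  = 96.36%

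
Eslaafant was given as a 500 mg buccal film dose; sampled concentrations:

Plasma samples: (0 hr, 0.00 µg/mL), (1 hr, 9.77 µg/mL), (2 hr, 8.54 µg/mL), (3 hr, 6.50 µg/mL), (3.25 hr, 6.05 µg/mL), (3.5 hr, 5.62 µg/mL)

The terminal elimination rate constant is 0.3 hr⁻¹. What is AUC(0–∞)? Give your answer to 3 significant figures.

AUC = 43.3 µg/mL·hr

Trapezoidal AUC_0→3.5:
  [0→1]: (0.00+9.77)/2 × 1 = 4.885
  [1→2]: (9.77+8.54)/2 × 1 = 9.155
  [2→3]: (8.54+6.50)/2 × 1 = 7.52
  [3→3.25]: (6.50+6.05)/2 × 0.25 = 1.56875
  [3.25→3.5]: (6.05+5.62)/2 × 0.25 = 1.45875
  Sum = 24.5875 µg/mL·hr
Extrapolated tail: C_last / k_e = 5.62 / 0.3 = 18.733
AUC_0→∞ = 24.5875 + 18.733 = 43.3205 µg/mL·hr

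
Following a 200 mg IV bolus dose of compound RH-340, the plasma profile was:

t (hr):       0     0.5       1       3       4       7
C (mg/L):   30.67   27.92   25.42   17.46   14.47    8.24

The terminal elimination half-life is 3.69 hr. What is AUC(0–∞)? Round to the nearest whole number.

AUC = 165 mg/L·hr

Trapezoidal AUC_0→7:
  [0→0.5]: (30.67+27.92)/2 × 0.5 = 14.6475
  [0.5→1]: (27.92+25.42)/2 × 0.5 = 13.335
  [1→3]: (25.42+17.46)/2 × 2 = 42.88
  [3→4]: (17.46+14.47)/2 × 1 = 15.965
  [4→7]: (14.47+8.24)/2 × 3 = 34.065
  Sum = 120.8925 mg/L·hr
k_e = ln2 / t½ = 0.693147 / 3.69 = 0.1878 hr^-1
Extrapolated tail: C_last / k_e = 8.24 / 0.1878 = 43.876
AUC_0→∞ = 120.8925 + 43.876 = 164.7685 mg/L·hr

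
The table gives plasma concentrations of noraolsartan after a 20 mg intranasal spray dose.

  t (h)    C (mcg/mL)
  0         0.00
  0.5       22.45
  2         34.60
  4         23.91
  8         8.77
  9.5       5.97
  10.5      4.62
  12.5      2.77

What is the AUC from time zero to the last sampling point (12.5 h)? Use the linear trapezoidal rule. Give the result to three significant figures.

Trapezoidal AUC_0→12.5:
  [0→0.5]: (0.00+22.45)/2 × 0.5 = 5.6125
  [0.5→2]: (22.45+34.60)/2 × 1.5 = 42.7875
  [2→4]: (34.60+23.91)/2 × 2 = 58.51
  [4→8]: (23.91+8.77)/2 × 4 = 65.36
  [8→9.5]: (8.77+5.97)/2 × 1.5 = 11.055
  [9.5→10.5]: (5.97+4.62)/2 × 1 = 5.295
  [10.5→12.5]: (4.62+2.77)/2 × 2 = 7.39
  Sum = 196.01 mcg/mL·h

AUC = 196 mcg/mL·h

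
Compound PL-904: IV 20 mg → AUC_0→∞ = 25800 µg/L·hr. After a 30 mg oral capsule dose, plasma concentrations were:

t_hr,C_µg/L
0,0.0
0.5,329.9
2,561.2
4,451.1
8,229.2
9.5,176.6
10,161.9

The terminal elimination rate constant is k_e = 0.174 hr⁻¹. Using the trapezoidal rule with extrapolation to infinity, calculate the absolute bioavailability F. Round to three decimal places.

Trapezoidal AUC_0→10 (oral capsule):
  [0→0.5]: (0.0+329.9)/2 × 0.5 = 82.475
  [0.5→2]: (329.9+561.2)/2 × 1.5 = 668.325
  [2→4]: (561.2+451.1)/2 × 2 = 1012.3
  [4→8]: (451.1+229.2)/2 × 4 = 1360.6
  [8→9.5]: (229.2+176.6)/2 × 1.5 = 304.35
  [9.5→10]: (176.6+161.9)/2 × 0.5 = 84.625
  Sum = 3512.675 µg/L·hr
Tail: C_last/k_e = 161.9/0.174 = 930.460
AUC_0→∞ (oral capsule) = 3512.675 + 930.460 = 4443.135 µg/L·hr
F = (AUC_ev/D_ev)/(AUC_iv/D_iv) = (4443.135/30)/(25800/20) = 148.1045/1290 = 0.1148

F = 0.115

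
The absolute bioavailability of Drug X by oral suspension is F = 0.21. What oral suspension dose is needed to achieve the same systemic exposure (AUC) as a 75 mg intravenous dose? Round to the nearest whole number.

D_oral = 357 mg

For equal systemic exposure: F × D_ev = D_iv
D_ev = D_iv / F = 75 / 0.21 = 357.143 mg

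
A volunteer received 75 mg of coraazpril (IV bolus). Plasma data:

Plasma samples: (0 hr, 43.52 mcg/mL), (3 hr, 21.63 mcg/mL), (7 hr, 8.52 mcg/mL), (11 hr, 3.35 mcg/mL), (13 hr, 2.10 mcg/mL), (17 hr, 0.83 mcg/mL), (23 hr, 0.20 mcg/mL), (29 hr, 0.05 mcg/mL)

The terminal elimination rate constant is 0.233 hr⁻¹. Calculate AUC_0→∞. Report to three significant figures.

AUC = 197 mcg/mL·hr

Trapezoidal AUC_0→29:
  [0→3]: (43.52+21.63)/2 × 3 = 97.725
  [3→7]: (21.63+8.52)/2 × 4 = 60.3
  [7→11]: (8.52+3.35)/2 × 4 = 23.74
  [11→13]: (3.35+2.10)/2 × 2 = 5.45
  [13→17]: (2.10+0.83)/2 × 4 = 5.86
  [17→23]: (0.83+0.20)/2 × 6 = 3.09
  [23→29]: (0.20+0.05)/2 × 6 = 0.75
  Sum = 196.915 mcg/mL·hr
Extrapolated tail: C_last / k_e = 0.05 / 0.233 = 0.215
AUC_0→∞ = 196.915 + 0.215 = 197.13 mcg/mL·hr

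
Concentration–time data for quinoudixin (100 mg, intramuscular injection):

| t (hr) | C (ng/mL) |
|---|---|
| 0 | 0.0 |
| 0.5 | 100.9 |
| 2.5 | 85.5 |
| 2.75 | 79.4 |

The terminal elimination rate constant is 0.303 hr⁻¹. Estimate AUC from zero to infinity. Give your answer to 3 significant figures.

Trapezoidal AUC_0→2.75:
  [0→0.5]: (0.0+100.9)/2 × 0.5 = 25.225
  [0.5→2.5]: (100.9+85.5)/2 × 2 = 186.4
  [2.5→2.75]: (85.5+79.4)/2 × 0.25 = 20.6125
  Sum = 232.2375 ng/mL·hr
Extrapolated tail: C_last / k_e = 79.4 / 0.303 = 262.046
AUC_0→∞ = 232.2375 + 262.046 = 494.2835 ng/mL·hr

AUC = 494 ng/mL·hr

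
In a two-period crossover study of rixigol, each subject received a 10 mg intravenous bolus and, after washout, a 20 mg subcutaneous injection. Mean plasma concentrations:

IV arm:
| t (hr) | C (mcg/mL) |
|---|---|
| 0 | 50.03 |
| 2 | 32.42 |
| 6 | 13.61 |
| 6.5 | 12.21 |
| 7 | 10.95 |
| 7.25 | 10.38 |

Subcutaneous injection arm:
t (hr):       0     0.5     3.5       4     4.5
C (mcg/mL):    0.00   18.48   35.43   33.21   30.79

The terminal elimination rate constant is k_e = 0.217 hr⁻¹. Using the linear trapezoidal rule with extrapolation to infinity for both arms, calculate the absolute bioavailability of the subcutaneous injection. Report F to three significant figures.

Trapezoidal AUC_0→7.25 (IV):
  [0→2]: (50.03+32.42)/2 × 2 = 82.45
  [2→6]: (32.42+13.61)/2 × 4 = 92.06
  [6→6.5]: (13.61+12.21)/2 × 0.5 = 6.455
  [6.5→7]: (12.21+10.95)/2 × 0.5 = 5.79
  [7→7.25]: (10.95+10.38)/2 × 0.25 = 2.66625
  Sum = 189.42125 mcg/mL·hr
IV tail: 10.38/0.217 = 47.834; AUC_iv,0→∞ = 189.42125 + 47.834 = 237.25525 mcg/mL·hr
Trapezoidal AUC_0→4.5 (subcutaneous injection):
  [0→0.5]: (0.00+18.48)/2 × 0.5 = 4.62
  [0.5→3.5]: (18.48+35.43)/2 × 3 = 80.865
  [3.5→4]: (35.43+33.21)/2 × 0.5 = 17.16
  [4→4.5]: (33.21+30.79)/2 × 0.5 = 16.0
  Sum = 118.645 mcg/mL·hr
subcutaneous injection tail: 30.79/0.217 = 141.889; AUC_ev,0→∞ = 118.645 + 141.889 = 260.534 mcg/mL·hr
F = (AUC_ev/D_ev)/(AUC_iv/D_iv) = (260.534/20)/(237.25525/10) = 13.0267/23.725525 = 0.5491

F = 0.549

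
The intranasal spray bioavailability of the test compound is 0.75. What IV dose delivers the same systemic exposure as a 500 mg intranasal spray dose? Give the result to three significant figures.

Systemic exposure from an extravascular dose = F × D_ev, so the equivalent IV dose is F × D_ev.
D_iv = F × D_ev = 0.75 × 500 = 375 mg

D_iv = 375 mg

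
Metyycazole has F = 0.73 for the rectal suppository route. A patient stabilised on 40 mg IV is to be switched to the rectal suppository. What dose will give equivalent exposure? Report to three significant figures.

D_rectal = 54.8 mg

For equal systemic exposure: F × D_ev = D_iv
D_ev = D_iv / F = 40 / 0.73 = 54.7945 mg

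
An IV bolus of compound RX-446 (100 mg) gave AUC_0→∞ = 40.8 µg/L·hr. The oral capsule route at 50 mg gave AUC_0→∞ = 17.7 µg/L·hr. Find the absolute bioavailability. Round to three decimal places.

F = 0.868

F = (AUC_ev / D_ev) / (AUC_iv / D_iv)
  = (17.7/50) / (40.8/100)
  = 0.354 / 0.408 = 0.8676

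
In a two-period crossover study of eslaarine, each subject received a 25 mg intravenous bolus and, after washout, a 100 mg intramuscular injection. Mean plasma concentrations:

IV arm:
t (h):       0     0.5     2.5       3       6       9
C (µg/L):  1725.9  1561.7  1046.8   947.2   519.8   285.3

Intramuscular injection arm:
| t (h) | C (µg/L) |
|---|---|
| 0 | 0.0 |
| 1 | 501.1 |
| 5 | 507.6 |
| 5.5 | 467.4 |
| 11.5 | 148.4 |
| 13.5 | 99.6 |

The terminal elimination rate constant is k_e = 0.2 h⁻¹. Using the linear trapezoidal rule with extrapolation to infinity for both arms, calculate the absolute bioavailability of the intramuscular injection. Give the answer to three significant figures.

Trapezoidal AUC_0→9 (IV):
  [0→0.5]: (1725.9+1561.7)/2 × 0.5 = 821.9
  [0.5→2.5]: (1561.7+1046.8)/2 × 2 = 2608.5
  [2.5→3]: (1046.8+947.2)/2 × 0.5 = 498.5
  [3→6]: (947.2+519.8)/2 × 3 = 2200.5
  [6→9]: (519.8+285.3)/2 × 3 = 1207.65
  Sum = 7337.05 µg/L·h
IV tail: 285.3/0.2 = 1426.500; AUC_iv,0→∞ = 7337.05 + 1426.500 = 8763.55 µg/L·h
Trapezoidal AUC_0→13.5 (intramuscular injection):
  [0→1]: (0.0+501.1)/2 × 1 = 250.55
  [1→5]: (501.1+507.6)/2 × 4 = 2017.4
  [5→5.5]: (507.6+467.4)/2 × 0.5 = 243.75
  [5.5→11.5]: (467.4+148.4)/2 × 6 = 1847.4
  [11.5→13.5]: (148.4+99.6)/2 × 2 = 248.0
  Sum = 4607.1 µg/L·h
intramuscular injection tail: 99.6/0.2 = 498.000; AUC_ev,0→∞ = 4607.1 + 498.000 = 5105.1 µg/L·h
F = (AUC_ev/D_ev)/(AUC_iv/D_iv) = (5105.1/100)/(8763.55/25) = 51.051/350.542 = 0.1456

F = 0.146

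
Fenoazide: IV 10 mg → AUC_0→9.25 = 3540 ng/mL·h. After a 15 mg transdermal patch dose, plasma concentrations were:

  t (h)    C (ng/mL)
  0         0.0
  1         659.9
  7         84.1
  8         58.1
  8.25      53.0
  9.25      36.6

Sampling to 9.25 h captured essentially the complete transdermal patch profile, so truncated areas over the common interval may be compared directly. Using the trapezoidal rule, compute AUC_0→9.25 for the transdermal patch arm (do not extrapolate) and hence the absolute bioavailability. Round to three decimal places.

F = 0.507

Trapezoidal AUC_0→9.25 (transdermal patch):
  [0→1]: (0.0+659.9)/2 × 1 = 329.95
  [1→7]: (659.9+84.1)/2 × 6 = 2232.0
  [7→8]: (84.1+58.1)/2 × 1 = 71.1
  [8→8.25]: (58.1+53.0)/2 × 0.25 = 13.8875
  [8.25→9.25]: (53.0+36.6)/2 × 1 = 44.8
  Sum = 2691.7375 ng/mL·h
F = (AUC_ev/D_ev)/(AUC_iv/D_iv) = (2691.7375/15)/(3540/10) = 179.449/354 = 0.5069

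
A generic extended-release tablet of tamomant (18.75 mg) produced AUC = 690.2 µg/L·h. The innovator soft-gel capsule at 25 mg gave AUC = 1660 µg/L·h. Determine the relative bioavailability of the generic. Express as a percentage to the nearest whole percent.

F_rel = (AUC_test/D_test) / (AUC_ref/D_ref)
      = (690.2/18.75) / (1660/25)
      = 36.8107 / 66.4 = 0.5544 = 55.44%

F_rel = 55%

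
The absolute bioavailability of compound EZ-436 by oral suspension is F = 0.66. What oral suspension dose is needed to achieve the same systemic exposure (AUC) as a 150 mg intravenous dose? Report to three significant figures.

For equal systemic exposure: F × D_ev = D_iv
D_ev = D_iv / F = 150 / 0.66 = 227.273 mg

D_oral = 227 mg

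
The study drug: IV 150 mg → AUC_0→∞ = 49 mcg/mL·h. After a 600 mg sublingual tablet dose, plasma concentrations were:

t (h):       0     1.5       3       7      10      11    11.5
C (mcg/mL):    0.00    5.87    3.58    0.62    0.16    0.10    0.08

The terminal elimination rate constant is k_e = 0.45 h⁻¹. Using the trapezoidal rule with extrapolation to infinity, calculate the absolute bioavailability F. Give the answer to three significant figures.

Trapezoidal AUC_0→11.5 (sublingual tablet):
  [0→1.5]: (0.00+5.87)/2 × 1.5 = 4.4025
  [1.5→3]: (5.87+3.58)/2 × 1.5 = 7.0875
  [3→7]: (3.58+0.62)/2 × 4 = 8.4
  [7→10]: (0.62+0.16)/2 × 3 = 1.17
  [10→11]: (0.16+0.10)/2 × 1 = 0.13
  [11→11.5]: (0.10+0.08)/2 × 0.5 = 0.045
  Sum = 21.235 mcg/mL·h
Tail: C_last/k_e = 0.08/0.45 = 0.178
AUC_0→∞ (sublingual tablet) = 21.235 + 0.178 = 21.413 mcg/mL·h
F = (AUC_ev/D_ev)/(AUC_iv/D_iv) = (21.413/600)/(49/150) = 0.0356883/0.326667 = 0.1092

F = 0.109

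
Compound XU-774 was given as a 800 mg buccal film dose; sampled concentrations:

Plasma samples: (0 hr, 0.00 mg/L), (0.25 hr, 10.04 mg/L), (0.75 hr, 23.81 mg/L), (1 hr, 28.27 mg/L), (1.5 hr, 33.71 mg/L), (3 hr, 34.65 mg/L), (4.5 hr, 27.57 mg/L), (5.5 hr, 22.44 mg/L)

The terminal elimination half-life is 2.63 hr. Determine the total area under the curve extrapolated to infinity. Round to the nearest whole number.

Trapezoidal AUC_0→5.5:
  [0→0.25]: (0.00+10.04)/2 × 0.25 = 1.255
  [0.25→0.75]: (10.04+23.81)/2 × 0.5 = 8.4625
  [0.75→1]: (23.81+28.27)/2 × 0.25 = 6.51
  [1→1.5]: (28.27+33.71)/2 × 0.5 = 15.495
  [1.5→3]: (33.71+34.65)/2 × 1.5 = 51.27
  [3→4.5]: (34.65+27.57)/2 × 1.5 = 46.665
  [4.5→5.5]: (27.57+22.44)/2 × 1 = 25.005
  Sum = 154.6625 mg/L·hr
k_e = ln2 / t½ = 0.693147 / 2.63 = 0.2636 hr^-1
Extrapolated tail: C_last / k_e = 22.44 / 0.2636 = 85.129
AUC_0→∞ = 154.6625 + 85.129 = 239.7915 mg/L·hr

AUC = 240 mg/L·hr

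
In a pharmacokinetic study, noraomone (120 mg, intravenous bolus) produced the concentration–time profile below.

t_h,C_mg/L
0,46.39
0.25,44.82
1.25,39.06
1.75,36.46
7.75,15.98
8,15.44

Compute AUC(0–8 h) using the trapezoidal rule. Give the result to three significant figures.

Trapezoidal AUC_0→8:
  [0→0.25]: (46.39+44.82)/2 × 0.25 = 11.40125
  [0.25→1.25]: (44.82+39.06)/2 × 1 = 41.94
  [1.25→1.75]: (39.06+36.46)/2 × 0.5 = 18.88
  [1.75→7.75]: (36.46+15.98)/2 × 6 = 157.32
  [7.75→8]: (15.98+15.44)/2 × 0.25 = 3.9275
  Sum = 233.46875 mg/L·h

AUC = 233 mg/L·h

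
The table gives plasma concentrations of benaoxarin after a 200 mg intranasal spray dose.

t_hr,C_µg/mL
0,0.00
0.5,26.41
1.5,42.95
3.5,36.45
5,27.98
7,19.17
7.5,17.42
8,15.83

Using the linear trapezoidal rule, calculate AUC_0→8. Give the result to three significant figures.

Trapezoidal AUC_0→8:
  [0→0.5]: (0.00+26.41)/2 × 0.5 = 6.6025
  [0.5→1.5]: (26.41+42.95)/2 × 1 = 34.68
  [1.5→3.5]: (42.95+36.45)/2 × 2 = 79.4
  [3.5→5]: (36.45+27.98)/2 × 1.5 = 48.3225
  [5→7]: (27.98+19.17)/2 × 2 = 47.15
  [7→7.5]: (19.17+17.42)/2 × 0.5 = 9.1475
  [7.5→8]: (17.42+15.83)/2 × 0.5 = 8.3125
  Sum = 233.615 µg/mL·hr

AUC = 234 µg/mL·hr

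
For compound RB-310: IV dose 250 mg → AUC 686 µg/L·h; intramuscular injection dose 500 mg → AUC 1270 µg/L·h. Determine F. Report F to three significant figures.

F = (AUC_ev / D_ev) / (AUC_iv / D_iv)
  = (1270/500) / (686/250)
  = 2.54 / 2.744 = 0.9257

F = 0.926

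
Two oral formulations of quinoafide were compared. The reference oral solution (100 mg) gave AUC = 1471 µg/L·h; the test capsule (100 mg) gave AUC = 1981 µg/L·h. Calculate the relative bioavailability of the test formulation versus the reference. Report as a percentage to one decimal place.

F_rel = 134.7%

F_rel = (AUC_test/D_test) / (AUC_ref/D_ref)
      = (1981/100) / (1471/100)
      = 19.81 / 14.71 = 1.3467 = 134.67%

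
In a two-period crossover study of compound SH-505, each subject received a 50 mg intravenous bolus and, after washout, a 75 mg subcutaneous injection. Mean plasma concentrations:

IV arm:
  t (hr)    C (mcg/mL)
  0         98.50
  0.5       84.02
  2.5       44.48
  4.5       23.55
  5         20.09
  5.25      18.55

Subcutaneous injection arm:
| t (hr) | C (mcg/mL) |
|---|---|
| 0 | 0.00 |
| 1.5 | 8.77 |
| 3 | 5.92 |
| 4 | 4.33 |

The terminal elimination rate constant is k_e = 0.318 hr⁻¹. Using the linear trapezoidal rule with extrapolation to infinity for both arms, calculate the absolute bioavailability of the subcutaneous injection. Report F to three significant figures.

Trapezoidal AUC_0→5.25 (IV):
  [0→0.5]: (98.50+84.02)/2 × 0.5 = 45.63
  [0.5→2.5]: (84.02+44.48)/2 × 2 = 128.5
  [2.5→4.5]: (44.48+23.55)/2 × 2 = 68.03
  [4.5→5]: (23.55+20.09)/2 × 0.5 = 10.91
  [5→5.25]: (20.09+18.55)/2 × 0.25 = 4.83
  Sum = 257.9 mcg/mL·hr
IV tail: 18.55/0.318 = 58.333; AUC_iv,0→∞ = 257.9 + 58.333 = 316.233 mcg/mL·hr
Trapezoidal AUC_0→4 (subcutaneous injection):
  [0→1.5]: (0.00+8.77)/2 × 1.5 = 6.5775
  [1.5→3]: (8.77+5.92)/2 × 1.5 = 11.0175
  [3→4]: (5.92+4.33)/2 × 1 = 5.125
  Sum = 22.72 mcg/mL·hr
subcutaneous injection tail: 4.33/0.318 = 13.616; AUC_ev,0→∞ = 22.72 + 13.616 = 36.336 mcg/mL·hr
F = (AUC_ev/D_ev)/(AUC_iv/D_iv) = (36.336/75)/(316.233/50) = 0.48448/6.32466 = 0.0766

F = 0.0766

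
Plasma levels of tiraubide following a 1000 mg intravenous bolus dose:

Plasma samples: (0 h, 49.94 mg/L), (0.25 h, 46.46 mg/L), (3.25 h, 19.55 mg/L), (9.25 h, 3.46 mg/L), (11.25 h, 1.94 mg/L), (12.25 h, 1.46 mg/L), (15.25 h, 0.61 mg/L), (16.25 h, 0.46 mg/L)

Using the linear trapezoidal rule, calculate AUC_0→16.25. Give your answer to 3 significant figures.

AUC = 191 mg/L·h

Trapezoidal AUC_0→16.25:
  [0→0.25]: (49.94+46.46)/2 × 0.25 = 12.05
  [0.25→3.25]: (46.46+19.55)/2 × 3 = 99.015
  [3.25→9.25]: (19.55+3.46)/2 × 6 = 69.03
  [9.25→11.25]: (3.46+1.94)/2 × 2 = 5.4
  [11.25→12.25]: (1.94+1.46)/2 × 1 = 1.7
  [12.25→15.25]: (1.46+0.61)/2 × 3 = 3.105
  [15.25→16.25]: (0.61+0.46)/2 × 1 = 0.535
  Sum = 190.835 mg/L·h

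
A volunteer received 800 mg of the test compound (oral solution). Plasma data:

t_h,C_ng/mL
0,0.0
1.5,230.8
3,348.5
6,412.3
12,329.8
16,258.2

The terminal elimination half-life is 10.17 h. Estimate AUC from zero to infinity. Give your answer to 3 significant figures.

AUC = 8940 ng/mL·h

Trapezoidal AUC_0→16:
  [0→1.5]: (0.0+230.8)/2 × 1.5 = 173.1
  [1.5→3]: (230.8+348.5)/2 × 1.5 = 434.475
  [3→6]: (348.5+412.3)/2 × 3 = 1141.2
  [6→12]: (412.3+329.8)/2 × 6 = 2226.3
  [12→16]: (329.8+258.2)/2 × 4 = 1176.0
  Sum = 5151.075 ng/mL·h
k_e = ln2 / t½ = 0.693147 / 10.17 = 0.0682 h^-1
Extrapolated tail: C_last / k_e = 258.2 / 0.0682 = 3785.924
AUC_0→∞ = 5151.075 + 3785.924 = 8936.999 ng/mL·h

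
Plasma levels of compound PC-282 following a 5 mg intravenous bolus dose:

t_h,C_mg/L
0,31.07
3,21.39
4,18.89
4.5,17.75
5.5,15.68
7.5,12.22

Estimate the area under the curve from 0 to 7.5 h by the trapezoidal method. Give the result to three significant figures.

Trapezoidal AUC_0→7.5:
  [0→3]: (31.07+21.39)/2 × 3 = 78.69
  [3→4]: (21.39+18.89)/2 × 1 = 20.14
  [4→4.5]: (18.89+17.75)/2 × 0.5 = 9.16
  [4.5→5.5]: (17.75+15.68)/2 × 1 = 16.715
  [5.5→7.5]: (15.68+12.22)/2 × 2 = 27.9
  Sum = 152.605 mg/L·h

AUC = 153 mg/L·h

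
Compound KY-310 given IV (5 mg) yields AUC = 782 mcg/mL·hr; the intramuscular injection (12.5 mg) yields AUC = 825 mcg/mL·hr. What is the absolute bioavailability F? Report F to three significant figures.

F = (AUC_ev / D_ev) / (AUC_iv / D_iv)
  = (825/12.5) / (782/5)
  = 66 / 156.4 = 0.4220

F = 0.422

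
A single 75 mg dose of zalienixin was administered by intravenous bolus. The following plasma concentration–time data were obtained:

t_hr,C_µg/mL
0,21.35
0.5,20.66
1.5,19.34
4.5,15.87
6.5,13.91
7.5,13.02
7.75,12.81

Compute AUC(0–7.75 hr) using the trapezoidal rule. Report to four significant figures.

AUC = 129.8 µg/mL·hr

Trapezoidal AUC_0→7.75:
  [0→0.5]: (21.35+20.66)/2 × 0.5 = 10.5025
  [0.5→1.5]: (20.66+19.34)/2 × 1 = 20.0
  [1.5→4.5]: (19.34+15.87)/2 × 3 = 52.815
  [4.5→6.5]: (15.87+13.91)/2 × 2 = 29.78
  [6.5→7.5]: (13.91+13.02)/2 × 1 = 13.465
  [7.5→7.75]: (13.02+12.81)/2 × 0.25 = 3.22875
  Sum = 129.79125 µg/mL·hr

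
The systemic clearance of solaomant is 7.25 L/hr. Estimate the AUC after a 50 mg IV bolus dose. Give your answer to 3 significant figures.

AUC = 6.90 mg/L·hr

AUC_0→∞ = Dose_iv / CL
        = 50 / 7.25 = 6.89655 mg/L·hr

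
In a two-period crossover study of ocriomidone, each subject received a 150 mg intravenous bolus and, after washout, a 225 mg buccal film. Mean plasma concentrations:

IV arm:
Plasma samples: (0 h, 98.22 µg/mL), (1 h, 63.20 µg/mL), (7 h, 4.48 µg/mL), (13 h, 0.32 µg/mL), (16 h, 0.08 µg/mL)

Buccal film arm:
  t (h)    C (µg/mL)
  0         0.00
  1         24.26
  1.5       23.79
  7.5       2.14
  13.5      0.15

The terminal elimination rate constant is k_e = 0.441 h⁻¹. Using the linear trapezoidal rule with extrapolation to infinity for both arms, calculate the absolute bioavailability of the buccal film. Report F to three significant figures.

Trapezoidal AUC_0→16 (IV):
  [0→1]: (98.22+63.20)/2 × 1 = 80.71
  [1→7]: (63.20+4.48)/2 × 6 = 203.04
  [7→13]: (4.48+0.32)/2 × 6 = 14.4
  [13→16]: (0.32+0.08)/2 × 3 = 0.6
  Sum = 298.75 µg/mL·h
IV tail: 0.08/0.441 = 0.181; AUC_iv,0→∞ = 298.75 + 0.181 = 298.931 µg/mL·h
Trapezoidal AUC_0→13.5 (buccal film):
  [0→1]: (0.00+24.26)/2 × 1 = 12.13
  [1→1.5]: (24.26+23.79)/2 × 0.5 = 12.0125
  [1.5→7.5]: (23.79+2.14)/2 × 6 = 77.79
  [7.5→13.5]: (2.14+0.15)/2 × 6 = 6.87
  Sum = 108.8025 µg/mL·h
buccal film tail: 0.15/0.441 = 0.340; AUC_ev,0→∞ = 108.8025 + 0.340 = 109.1425 µg/mL·h
F = (AUC_ev/D_ev)/(AUC_iv/D_iv) = (109.1425/225)/(298.931/150) = 0.485078/1.99287 = 0.2434

F = 0.243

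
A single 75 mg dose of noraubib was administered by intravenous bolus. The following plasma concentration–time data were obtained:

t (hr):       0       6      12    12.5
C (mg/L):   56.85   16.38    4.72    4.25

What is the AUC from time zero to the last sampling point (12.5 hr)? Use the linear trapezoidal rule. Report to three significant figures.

AUC = 285 mg/L·hr

Trapezoidal AUC_0→12.5:
  [0→6]: (56.85+16.38)/2 × 6 = 219.69
  [6→12]: (16.38+4.72)/2 × 6 = 63.3
  [12→12.5]: (4.72+4.25)/2 × 0.5 = 2.2425
  Sum = 285.2325 mg/L·hr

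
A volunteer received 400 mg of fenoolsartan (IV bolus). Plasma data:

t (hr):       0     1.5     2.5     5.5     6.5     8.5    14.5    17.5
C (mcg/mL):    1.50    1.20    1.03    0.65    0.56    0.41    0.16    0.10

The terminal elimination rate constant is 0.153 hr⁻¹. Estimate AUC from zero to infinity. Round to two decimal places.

AUC = 9.99 mcg/mL·hr

Trapezoidal AUC_0→17.5:
  [0→1.5]: (1.50+1.20)/2 × 1.5 = 2.025
  [1.5→2.5]: (1.20+1.03)/2 × 1 = 1.115
  [2.5→5.5]: (1.03+0.65)/2 × 3 = 2.52
  [5.5→6.5]: (0.65+0.56)/2 × 1 = 0.605
  [6.5→8.5]: (0.56+0.41)/2 × 2 = 0.97
  [8.5→14.5]: (0.41+0.16)/2 × 6 = 1.71
  [14.5→17.5]: (0.16+0.10)/2 × 3 = 0.39
  Sum = 9.335 mcg/mL·hr
Extrapolated tail: C_last / k_e = 0.10 / 0.153 = 0.654
AUC_0→∞ = 9.335 + 0.654 = 9.989 mcg/mL·hr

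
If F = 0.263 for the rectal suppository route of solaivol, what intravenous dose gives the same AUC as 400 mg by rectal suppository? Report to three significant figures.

D_iv = 105 mg

Systemic exposure from an extravascular dose = F × D_ev, so the equivalent IV dose is F × D_ev.
D_iv = F × D_ev = 0.263 × 400 = 105.2 mg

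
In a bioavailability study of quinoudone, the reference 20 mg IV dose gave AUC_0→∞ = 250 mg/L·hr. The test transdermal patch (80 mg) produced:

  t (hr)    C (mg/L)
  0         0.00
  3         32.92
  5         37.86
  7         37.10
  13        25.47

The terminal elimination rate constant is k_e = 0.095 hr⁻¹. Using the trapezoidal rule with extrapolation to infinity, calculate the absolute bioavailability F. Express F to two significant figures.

Trapezoidal AUC_0→13 (transdermal patch):
  [0→3]: (0.00+32.92)/2 × 3 = 49.38
  [3→5]: (32.92+37.86)/2 × 2 = 70.78
  [5→7]: (37.86+37.10)/2 × 2 = 74.96
  [7→13]: (37.10+25.47)/2 × 6 = 187.71
  Sum = 382.83 mg/L·hr
Tail: C_last/k_e = 25.47/0.095 = 268.105
AUC_0→∞ (transdermal patch) = 382.83 + 268.105 = 650.935 mg/L·hr
F = (AUC_ev/D_ev)/(AUC_iv/D_iv) = (650.935/80)/(250/20) = 8.1366875/12.5 = 0.6509

F = 0.65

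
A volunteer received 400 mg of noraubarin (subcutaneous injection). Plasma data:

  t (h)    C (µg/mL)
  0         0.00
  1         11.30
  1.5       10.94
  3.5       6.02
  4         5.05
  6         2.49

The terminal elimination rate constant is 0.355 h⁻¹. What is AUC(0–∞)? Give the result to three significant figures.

Trapezoidal AUC_0→6:
  [0→1]: (0.00+11.30)/2 × 1 = 5.65
  [1→1.5]: (11.30+10.94)/2 × 0.5 = 5.56
  [1.5→3.5]: (10.94+6.02)/2 × 2 = 16.96
  [3.5→4]: (6.02+5.05)/2 × 0.5 = 2.7675
  [4→6]: (5.05+2.49)/2 × 2 = 7.54
  Sum = 38.4775 µg/mL·h
Extrapolated tail: C_last / k_e = 2.49 / 0.355 = 7.014
AUC_0→∞ = 38.4775 + 7.014 = 45.4915 µg/mL·h

AUC = 45.5 µg/mL·h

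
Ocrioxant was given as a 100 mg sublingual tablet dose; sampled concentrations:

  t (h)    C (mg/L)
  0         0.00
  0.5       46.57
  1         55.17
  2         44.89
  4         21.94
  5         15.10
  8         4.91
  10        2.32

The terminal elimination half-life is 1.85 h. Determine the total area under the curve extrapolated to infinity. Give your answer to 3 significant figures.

Trapezoidal AUC_0→10:
  [0→0.5]: (0.00+46.57)/2 × 0.5 = 11.6425
  [0.5→1]: (46.57+55.17)/2 × 0.5 = 25.435
  [1→2]: (55.17+44.89)/2 × 1 = 50.03
  [2→4]: (44.89+21.94)/2 × 2 = 66.83
  [4→5]: (21.94+15.10)/2 × 1 = 18.52
  [5→8]: (15.10+4.91)/2 × 3 = 30.015
  [8→10]: (4.91+2.32)/2 × 2 = 7.23
  Sum = 209.7025 mg/L·h
k_e = ln2 / t½ = 0.693147 / 1.85 = 0.3747 h^-1
Extrapolated tail: C_last / k_e = 2.32 / 0.3747 = 6.192
AUC_0→∞ = 209.7025 + 6.192 = 215.8945 mg/L·h

AUC = 216 mg/L·h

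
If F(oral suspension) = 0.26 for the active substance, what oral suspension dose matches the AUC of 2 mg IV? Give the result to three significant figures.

D_oral = 7.69 mg

For equal systemic exposure: F × D_ev = D_iv
D_ev = D_iv / F = 2 / 0.26 = 7.69231 mg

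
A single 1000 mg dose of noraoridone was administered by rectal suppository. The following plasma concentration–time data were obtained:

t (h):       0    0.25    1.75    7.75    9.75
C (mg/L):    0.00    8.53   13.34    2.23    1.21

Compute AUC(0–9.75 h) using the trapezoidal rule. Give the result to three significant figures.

Trapezoidal AUC_0→9.75:
  [0→0.25]: (0.00+8.53)/2 × 0.25 = 1.06625
  [0.25→1.75]: (8.53+13.34)/2 × 1.5 = 16.4025
  [1.75→7.75]: (13.34+2.23)/2 × 6 = 46.71
  [7.75→9.75]: (2.23+1.21)/2 × 2 = 3.44
  Sum = 67.61875 mg/L·h

AUC = 67.6 mg/L·h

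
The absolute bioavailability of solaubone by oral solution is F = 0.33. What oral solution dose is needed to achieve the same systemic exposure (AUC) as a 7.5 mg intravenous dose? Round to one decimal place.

For equal systemic exposure: F × D_ev = D_iv
D_ev = D_iv / F = 7.5 / 0.33 = 22.7273 mg

D_oral = 22.7 mg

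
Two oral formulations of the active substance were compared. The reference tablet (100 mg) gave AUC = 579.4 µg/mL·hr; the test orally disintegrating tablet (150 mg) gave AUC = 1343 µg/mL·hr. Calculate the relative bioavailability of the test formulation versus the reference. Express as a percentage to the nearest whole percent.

F_rel = (AUC_test/D_test) / (AUC_ref/D_ref)
      = (1343/150) / (579.4/100)
      = 8.95333 / 5.794 = 1.5453 = 154.53%

F_rel = 155%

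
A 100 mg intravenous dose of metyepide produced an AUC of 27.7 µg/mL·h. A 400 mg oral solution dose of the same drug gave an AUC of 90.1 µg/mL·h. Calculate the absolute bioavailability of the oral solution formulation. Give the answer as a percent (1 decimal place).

F = 81.3%

F = (AUC_ev / D_ev) / (AUC_iv / D_iv)
  = (90.1/400) / (27.7/100)
  = 0.22525 / 0.277 = 0.8132
  = 81.32%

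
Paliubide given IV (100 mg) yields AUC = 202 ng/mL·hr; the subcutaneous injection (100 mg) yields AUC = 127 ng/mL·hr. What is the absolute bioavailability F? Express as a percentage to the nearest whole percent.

F = (AUC_ev / D_ev) / (AUC_iv / D_iv)
  = (127/100) / (202/100)
  = 1.27 / 2.02 = 0.6287
  = 62.87%

F = 63%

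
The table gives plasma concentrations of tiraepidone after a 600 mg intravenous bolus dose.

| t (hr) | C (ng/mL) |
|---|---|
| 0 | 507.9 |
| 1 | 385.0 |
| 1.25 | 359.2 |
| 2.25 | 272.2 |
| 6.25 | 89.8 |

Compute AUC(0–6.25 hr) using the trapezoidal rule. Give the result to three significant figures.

Trapezoidal AUC_0→6.25:
  [0→1]: (507.9+385.0)/2 × 1 = 446.45
  [1→1.25]: (385.0+359.2)/2 × 0.25 = 93.025
  [1.25→2.25]: (359.2+272.2)/2 × 1 = 315.7
  [2.25→6.25]: (272.2+89.8)/2 × 4 = 724.0
  Sum = 1579.175 ng/mL·hr

AUC = 1580 ng/mL·hr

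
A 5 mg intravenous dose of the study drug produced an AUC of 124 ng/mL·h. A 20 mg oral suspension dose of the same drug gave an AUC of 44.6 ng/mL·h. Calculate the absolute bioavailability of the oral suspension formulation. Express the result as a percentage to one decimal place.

F = (AUC_ev / D_ev) / (AUC_iv / D_iv)
  = (44.6/20) / (124/5)
  = 2.23 / 24.8 = 0.0899
  = 8.99%

F = 9.0%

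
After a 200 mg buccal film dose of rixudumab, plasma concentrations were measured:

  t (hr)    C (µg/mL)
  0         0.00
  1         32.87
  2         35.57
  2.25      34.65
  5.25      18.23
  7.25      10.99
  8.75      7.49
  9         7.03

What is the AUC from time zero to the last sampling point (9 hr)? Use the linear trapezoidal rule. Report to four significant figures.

AUC = 183.6 µg/mL·hr

Trapezoidal AUC_0→9:
  [0→1]: (0.00+32.87)/2 × 1 = 16.435
  [1→2]: (32.87+35.57)/2 × 1 = 34.22
  [2→2.25]: (35.57+34.65)/2 × 0.25 = 8.7775
  [2.25→5.25]: (34.65+18.23)/2 × 3 = 79.32
  [5.25→7.25]: (18.23+10.99)/2 × 2 = 29.22
  [7.25→8.75]: (10.99+7.49)/2 × 1.5 = 13.86
  [8.75→9]: (7.49+7.03)/2 × 0.25 = 1.815
  Sum = 183.6475 µg/mL·hr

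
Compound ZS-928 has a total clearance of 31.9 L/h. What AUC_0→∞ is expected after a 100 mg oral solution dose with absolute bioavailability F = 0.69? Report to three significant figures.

AUC_0→∞ = F × Dose / CL
        = 0.69 × 100 / 31.9 = 2.16301 mg/L·h

AUC = 2.16 mg/L·h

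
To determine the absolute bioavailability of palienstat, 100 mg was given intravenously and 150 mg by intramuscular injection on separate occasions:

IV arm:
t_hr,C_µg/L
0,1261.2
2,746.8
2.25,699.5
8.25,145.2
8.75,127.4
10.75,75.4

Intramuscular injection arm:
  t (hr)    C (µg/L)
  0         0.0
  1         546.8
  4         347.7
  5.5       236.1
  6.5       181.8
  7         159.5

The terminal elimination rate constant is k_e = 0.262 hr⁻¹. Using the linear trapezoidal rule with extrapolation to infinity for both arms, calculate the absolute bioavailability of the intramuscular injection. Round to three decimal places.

Trapezoidal AUC_0→10.75 (IV):
  [0→2]: (1261.2+746.8)/2 × 2 = 2008.0
  [2→2.25]: (746.8+699.5)/2 × 0.25 = 180.7875
  [2.25→8.25]: (699.5+145.2)/2 × 6 = 2534.1
  [8.25→8.75]: (145.2+127.4)/2 × 0.5 = 68.15
  [8.75→10.75]: (127.4+75.4)/2 × 2 = 202.8
  Sum = 4993.8375 µg/L·hr
IV tail: 75.4/0.262 = 287.786; AUC_iv,0→∞ = 4993.8375 + 287.786 = 5281.6235 µg/L·hr
Trapezoidal AUC_0→7 (intramuscular injection):
  [0→1]: (0.0+546.8)/2 × 1 = 273.4
  [1→4]: (546.8+347.7)/2 × 3 = 1341.75
  [4→5.5]: (347.7+236.1)/2 × 1.5 = 437.85
  [5.5→6.5]: (236.1+181.8)/2 × 1 = 208.95
  [6.5→7]: (181.8+159.5)/2 × 0.5 = 85.325
  Sum = 2347.275 µg/L·hr
intramuscular injection tail: 159.5/0.262 = 608.779; AUC_ev,0→∞ = 2347.275 + 608.779 = 2956.054 µg/L·hr
F = (AUC_ev/D_ev)/(AUC_iv/D_iv) = (2956.054/150)/(5281.6235/100) = 19.707/52.816235 = 0.3731

F = 0.373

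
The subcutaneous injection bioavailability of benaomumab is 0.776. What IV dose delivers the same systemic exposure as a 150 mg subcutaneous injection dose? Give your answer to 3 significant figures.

D_iv = 116 mg

Systemic exposure from an extravascular dose = F × D_ev, so the equivalent IV dose is F × D_ev.
D_iv = F × D_ev = 0.776 × 150 = 116.4 mg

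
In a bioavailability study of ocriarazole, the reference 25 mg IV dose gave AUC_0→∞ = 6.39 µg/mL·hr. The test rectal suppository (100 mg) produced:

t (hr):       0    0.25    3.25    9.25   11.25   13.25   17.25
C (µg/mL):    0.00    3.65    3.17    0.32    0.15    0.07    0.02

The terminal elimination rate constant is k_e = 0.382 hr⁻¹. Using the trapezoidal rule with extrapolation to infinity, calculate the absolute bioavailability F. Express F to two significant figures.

F = 0.86

Trapezoidal AUC_0→17.25 (rectal suppository):
  [0→0.25]: (0.00+3.65)/2 × 0.25 = 0.45625
  [0.25→3.25]: (3.65+3.17)/2 × 3 = 10.23
  [3.25→9.25]: (3.17+0.32)/2 × 6 = 10.47
  [9.25→11.25]: (0.32+0.15)/2 × 2 = 0.47
  [11.25→13.25]: (0.15+0.07)/2 × 2 = 0.22
  [13.25→17.25]: (0.07+0.02)/2 × 4 = 0.18
  Sum = 22.02625 µg/mL·hr
Tail: C_last/k_e = 0.02/0.382 = 0.052
AUC_0→∞ (rectal suppository) = 22.02625 + 0.052 = 22.07825 µg/mL·hr
F = (AUC_ev/D_ev)/(AUC_iv/D_iv) = (22.07825/100)/(6.39/25) = 0.2207825/0.2556 = 0.8638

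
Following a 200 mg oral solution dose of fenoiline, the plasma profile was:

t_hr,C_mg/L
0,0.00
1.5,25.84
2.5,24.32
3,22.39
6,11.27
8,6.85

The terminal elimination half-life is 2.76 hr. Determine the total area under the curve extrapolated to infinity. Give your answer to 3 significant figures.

AUC = 152 mg/L·hr

Trapezoidal AUC_0→8:
  [0→1.5]: (0.00+25.84)/2 × 1.5 = 19.38
  [1.5→2.5]: (25.84+24.32)/2 × 1 = 25.08
  [2.5→3]: (24.32+22.39)/2 × 0.5 = 11.6775
  [3→6]: (22.39+11.27)/2 × 3 = 50.49
  [6→8]: (11.27+6.85)/2 × 2 = 18.12
  Sum = 124.7475 mg/L·hr
k_e = ln2 / t½ = 0.693147 / 2.76 = 0.2511 hr^-1
Extrapolated tail: C_last / k_e = 6.85 / 0.2511 = 27.280
AUC_0→∞ = 124.7475 + 27.280 = 152.0275 mg/L·hr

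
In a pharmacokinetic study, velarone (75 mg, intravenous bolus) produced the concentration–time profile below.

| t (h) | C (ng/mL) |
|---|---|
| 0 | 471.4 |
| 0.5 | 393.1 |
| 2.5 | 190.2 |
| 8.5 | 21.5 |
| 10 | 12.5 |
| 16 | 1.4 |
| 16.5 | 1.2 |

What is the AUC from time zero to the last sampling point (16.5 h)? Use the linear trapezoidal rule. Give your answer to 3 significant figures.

AUC = 1500 ng/mL·h

Trapezoidal AUC_0→16.5:
  [0→0.5]: (471.4+393.1)/2 × 0.5 = 216.125
  [0.5→2.5]: (393.1+190.2)/2 × 2 = 583.3
  [2.5→8.5]: (190.2+21.5)/2 × 6 = 635.1
  [8.5→10]: (21.5+12.5)/2 × 1.5 = 25.5
  [10→16]: (12.5+1.4)/2 × 6 = 41.7
  [16→16.5]: (1.4+1.2)/2 × 0.5 = 0.65
  Sum = 1502.375 ng/mL·h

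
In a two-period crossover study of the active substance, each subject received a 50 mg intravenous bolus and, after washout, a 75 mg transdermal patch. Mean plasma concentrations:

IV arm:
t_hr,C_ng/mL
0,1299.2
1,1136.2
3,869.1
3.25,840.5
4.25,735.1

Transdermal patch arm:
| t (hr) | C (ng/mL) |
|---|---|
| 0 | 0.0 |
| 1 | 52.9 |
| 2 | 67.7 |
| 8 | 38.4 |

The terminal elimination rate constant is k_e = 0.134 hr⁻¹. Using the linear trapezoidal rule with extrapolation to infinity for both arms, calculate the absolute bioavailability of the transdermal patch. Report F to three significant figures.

Trapezoidal AUC_0→4.25 (IV):
  [0→1]: (1299.2+1136.2)/2 × 1 = 1217.7
  [1→3]: (1136.2+869.1)/2 × 2 = 2005.3
  [3→3.25]: (869.1+840.5)/2 × 0.25 = 213.7
  [3.25→4.25]: (840.5+735.1)/2 × 1 = 787.8
  Sum = 4224.5 ng/mL·hr
IV tail: 735.1/0.134 = 5485.821; AUC_iv,0→∞ = 4224.5 + 5485.821 = 9710.321 ng/mL·hr
Trapezoidal AUC_0→8 (transdermal patch):
  [0→1]: (0.0+52.9)/2 × 1 = 26.45
  [1→2]: (52.9+67.7)/2 × 1 = 60.3
  [2→8]: (67.7+38.4)/2 × 6 = 318.3
  Sum = 405.05 ng/mL·hr
transdermal patch tail: 38.4/0.134 = 286.567; AUC_ev,0→∞ = 405.05 + 286.567 = 691.617 ng/mL·hr
F = (AUC_ev/D_ev)/(AUC_iv/D_iv) = (691.617/75)/(9710.321/50) = 9.22156/194.20642 = 0.0475

F = 0.0475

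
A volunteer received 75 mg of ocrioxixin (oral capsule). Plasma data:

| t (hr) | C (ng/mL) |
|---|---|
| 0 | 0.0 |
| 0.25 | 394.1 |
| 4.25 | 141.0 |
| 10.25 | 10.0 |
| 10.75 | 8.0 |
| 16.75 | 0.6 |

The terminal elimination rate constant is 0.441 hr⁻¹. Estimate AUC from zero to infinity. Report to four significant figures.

Trapezoidal AUC_0→16.75:
  [0→0.25]: (0.0+394.1)/2 × 0.25 = 49.2625
  [0.25→4.25]: (394.1+141.0)/2 × 4 = 1070.2
  [4.25→10.25]: (141.0+10.0)/2 × 6 = 453.0
  [10.25→10.75]: (10.0+8.0)/2 × 0.5 = 4.5
  [10.75→16.75]: (8.0+0.6)/2 × 6 = 25.8
  Sum = 1602.7625 ng/mL·hr
Extrapolated tail: C_last / k_e = 0.6 / 0.441 = 1.361
AUC_0→∞ = 1602.7625 + 1.361 = 1604.1235 ng/mL·hr

AUC = 1604 ng/mL·hr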